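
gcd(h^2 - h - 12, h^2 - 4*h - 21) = h + 3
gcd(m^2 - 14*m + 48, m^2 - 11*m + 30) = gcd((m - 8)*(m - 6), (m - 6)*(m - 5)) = m - 6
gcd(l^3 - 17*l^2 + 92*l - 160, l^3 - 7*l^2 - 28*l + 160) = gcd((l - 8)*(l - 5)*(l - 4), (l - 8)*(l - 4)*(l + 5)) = l^2 - 12*l + 32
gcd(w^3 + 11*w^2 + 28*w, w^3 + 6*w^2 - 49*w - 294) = w + 7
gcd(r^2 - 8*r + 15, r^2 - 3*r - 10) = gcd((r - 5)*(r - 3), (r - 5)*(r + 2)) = r - 5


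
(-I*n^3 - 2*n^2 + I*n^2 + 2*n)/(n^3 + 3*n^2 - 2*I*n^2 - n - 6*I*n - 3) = n*(-I*n^2 + n*(-2 + I) + 2)/(n^3 + n^2*(3 - 2*I) - n*(1 + 6*I) - 3)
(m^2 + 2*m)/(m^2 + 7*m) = (m + 2)/(m + 7)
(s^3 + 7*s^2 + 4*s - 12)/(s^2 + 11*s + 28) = (s^3 + 7*s^2 + 4*s - 12)/(s^2 + 11*s + 28)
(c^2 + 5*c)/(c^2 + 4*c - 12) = c*(c + 5)/(c^2 + 4*c - 12)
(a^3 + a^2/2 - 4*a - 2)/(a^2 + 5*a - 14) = (a^2 + 5*a/2 + 1)/(a + 7)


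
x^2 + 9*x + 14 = (x + 2)*(x + 7)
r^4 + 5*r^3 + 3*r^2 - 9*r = r*(r - 1)*(r + 3)^2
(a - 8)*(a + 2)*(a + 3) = a^3 - 3*a^2 - 34*a - 48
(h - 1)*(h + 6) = h^2 + 5*h - 6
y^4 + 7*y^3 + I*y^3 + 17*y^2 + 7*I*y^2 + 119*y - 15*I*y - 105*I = (y + 7)*(y - 3*I)*(y - I)*(y + 5*I)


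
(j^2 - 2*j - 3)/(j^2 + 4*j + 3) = (j - 3)/(j + 3)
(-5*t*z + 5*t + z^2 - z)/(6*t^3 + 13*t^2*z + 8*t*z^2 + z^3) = (-5*t*z + 5*t + z^2 - z)/(6*t^3 + 13*t^2*z + 8*t*z^2 + z^3)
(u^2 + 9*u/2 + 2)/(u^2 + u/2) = (u + 4)/u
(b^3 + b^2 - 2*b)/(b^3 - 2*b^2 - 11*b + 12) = b*(b + 2)/(b^2 - b - 12)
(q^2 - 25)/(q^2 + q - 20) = (q - 5)/(q - 4)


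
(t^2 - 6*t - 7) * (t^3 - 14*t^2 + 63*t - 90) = t^5 - 20*t^4 + 140*t^3 - 370*t^2 + 99*t + 630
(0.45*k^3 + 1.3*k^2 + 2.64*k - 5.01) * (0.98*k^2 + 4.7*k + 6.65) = 0.441*k^5 + 3.389*k^4 + 11.6897*k^3 + 16.1432*k^2 - 5.991*k - 33.3165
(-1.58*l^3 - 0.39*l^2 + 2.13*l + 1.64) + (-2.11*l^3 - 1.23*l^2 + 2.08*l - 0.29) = -3.69*l^3 - 1.62*l^2 + 4.21*l + 1.35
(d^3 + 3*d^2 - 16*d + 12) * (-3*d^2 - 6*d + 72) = -3*d^5 - 15*d^4 + 102*d^3 + 276*d^2 - 1224*d + 864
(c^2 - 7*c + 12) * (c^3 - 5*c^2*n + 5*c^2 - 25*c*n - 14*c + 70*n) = c^5 - 5*c^4*n - 2*c^4 + 10*c^3*n - 37*c^3 + 185*c^2*n + 158*c^2 - 790*c*n - 168*c + 840*n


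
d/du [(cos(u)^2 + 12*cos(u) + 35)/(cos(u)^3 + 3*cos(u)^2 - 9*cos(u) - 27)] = (cos(u)^3 + 21*cos(u)^2 + 87*cos(u) + 3)*sin(u)/((cos(u) - 3)^2*(cos(u) + 3)^3)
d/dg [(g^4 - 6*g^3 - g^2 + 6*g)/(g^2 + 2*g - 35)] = 2*(g^5 - 82*g^3 + 311*g^2 + 35*g - 105)/(g^4 + 4*g^3 - 66*g^2 - 140*g + 1225)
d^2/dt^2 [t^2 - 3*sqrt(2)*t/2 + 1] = 2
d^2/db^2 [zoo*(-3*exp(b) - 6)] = zoo*exp(b)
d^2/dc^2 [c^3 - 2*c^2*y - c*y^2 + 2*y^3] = 6*c - 4*y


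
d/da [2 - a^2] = -2*a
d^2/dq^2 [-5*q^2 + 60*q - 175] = -10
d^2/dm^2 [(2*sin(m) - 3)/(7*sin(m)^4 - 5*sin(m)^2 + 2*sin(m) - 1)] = 2*(-441*sin(m)^9 + 1176*sin(m)^8 + 658*sin(m)^7 - 1974*sin(m)^6 - 410*sin(m)^5 + 1169*sin(m)^4 + 91*sin(m)^3 - 377*sin(m)^2 + 62*sin(m) + 7)/(7*sin(m)^4 - 5*sin(m)^2 + 2*sin(m) - 1)^3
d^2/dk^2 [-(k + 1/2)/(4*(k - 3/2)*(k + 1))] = (-8*k^3 - 12*k^2 - 30*k - 1)/(2*(8*k^6 - 12*k^5 - 30*k^4 + 35*k^3 + 45*k^2 - 27*k - 27))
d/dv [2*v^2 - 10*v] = 4*v - 10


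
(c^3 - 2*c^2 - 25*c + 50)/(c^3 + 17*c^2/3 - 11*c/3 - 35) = 3*(c^2 - 7*c + 10)/(3*c^2 + 2*c - 21)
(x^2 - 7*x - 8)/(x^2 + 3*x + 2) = (x - 8)/(x + 2)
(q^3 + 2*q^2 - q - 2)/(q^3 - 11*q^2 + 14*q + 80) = (q^2 - 1)/(q^2 - 13*q + 40)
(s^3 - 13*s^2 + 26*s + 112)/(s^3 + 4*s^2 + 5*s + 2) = (s^2 - 15*s + 56)/(s^2 + 2*s + 1)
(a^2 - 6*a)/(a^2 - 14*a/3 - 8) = 3*a/(3*a + 4)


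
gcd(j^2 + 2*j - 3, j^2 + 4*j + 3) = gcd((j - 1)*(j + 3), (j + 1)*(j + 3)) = j + 3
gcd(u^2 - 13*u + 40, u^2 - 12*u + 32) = u - 8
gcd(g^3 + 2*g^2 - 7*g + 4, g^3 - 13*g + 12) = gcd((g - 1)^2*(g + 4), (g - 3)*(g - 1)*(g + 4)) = g^2 + 3*g - 4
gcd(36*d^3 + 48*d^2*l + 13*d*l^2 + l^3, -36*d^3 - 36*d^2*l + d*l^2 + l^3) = 6*d^2 + 7*d*l + l^2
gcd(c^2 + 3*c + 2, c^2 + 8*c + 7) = c + 1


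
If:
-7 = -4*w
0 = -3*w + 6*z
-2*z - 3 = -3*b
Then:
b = 19/12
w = 7/4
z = 7/8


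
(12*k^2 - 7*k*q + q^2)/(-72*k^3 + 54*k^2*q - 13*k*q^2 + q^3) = 1/(-6*k + q)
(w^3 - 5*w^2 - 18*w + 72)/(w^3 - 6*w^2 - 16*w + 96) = (w - 3)/(w - 4)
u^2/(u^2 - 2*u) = u/(u - 2)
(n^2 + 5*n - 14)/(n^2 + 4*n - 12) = (n + 7)/(n + 6)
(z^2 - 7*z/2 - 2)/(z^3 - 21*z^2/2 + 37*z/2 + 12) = (z - 4)/(z^2 - 11*z + 24)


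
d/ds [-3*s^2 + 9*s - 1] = 9 - 6*s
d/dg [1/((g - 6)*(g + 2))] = 2*(2 - g)/(g^4 - 8*g^3 - 8*g^2 + 96*g + 144)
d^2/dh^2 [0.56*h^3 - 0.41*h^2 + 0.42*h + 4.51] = 3.36*h - 0.82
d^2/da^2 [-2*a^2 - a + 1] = -4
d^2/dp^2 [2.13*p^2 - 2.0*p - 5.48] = 4.26000000000000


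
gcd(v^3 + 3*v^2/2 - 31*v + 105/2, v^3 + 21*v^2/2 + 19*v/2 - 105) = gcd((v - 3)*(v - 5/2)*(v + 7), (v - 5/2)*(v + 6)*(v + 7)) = v^2 + 9*v/2 - 35/2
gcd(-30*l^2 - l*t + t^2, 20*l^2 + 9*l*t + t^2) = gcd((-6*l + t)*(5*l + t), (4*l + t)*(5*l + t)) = 5*l + t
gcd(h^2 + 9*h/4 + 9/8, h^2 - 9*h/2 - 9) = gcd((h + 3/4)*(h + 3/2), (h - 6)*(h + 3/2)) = h + 3/2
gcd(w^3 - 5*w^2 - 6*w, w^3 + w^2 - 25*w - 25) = w + 1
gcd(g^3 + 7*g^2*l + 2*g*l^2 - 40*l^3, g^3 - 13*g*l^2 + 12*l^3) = g + 4*l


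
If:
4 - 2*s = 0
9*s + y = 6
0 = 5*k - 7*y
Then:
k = -84/5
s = 2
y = -12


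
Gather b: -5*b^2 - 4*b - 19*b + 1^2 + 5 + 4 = -5*b^2 - 23*b + 10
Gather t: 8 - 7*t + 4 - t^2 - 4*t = -t^2 - 11*t + 12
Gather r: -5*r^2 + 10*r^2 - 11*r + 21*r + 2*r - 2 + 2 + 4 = 5*r^2 + 12*r + 4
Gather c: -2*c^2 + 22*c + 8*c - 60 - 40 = -2*c^2 + 30*c - 100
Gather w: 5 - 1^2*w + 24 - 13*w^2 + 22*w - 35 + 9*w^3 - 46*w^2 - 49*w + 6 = 9*w^3 - 59*w^2 - 28*w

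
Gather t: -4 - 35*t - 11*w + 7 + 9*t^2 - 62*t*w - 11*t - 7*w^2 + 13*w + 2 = 9*t^2 + t*(-62*w - 46) - 7*w^2 + 2*w + 5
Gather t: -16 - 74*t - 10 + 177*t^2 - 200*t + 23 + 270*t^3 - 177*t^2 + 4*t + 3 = 270*t^3 - 270*t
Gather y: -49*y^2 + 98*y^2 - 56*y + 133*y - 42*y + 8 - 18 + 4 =49*y^2 + 35*y - 6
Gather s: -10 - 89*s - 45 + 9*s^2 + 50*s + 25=9*s^2 - 39*s - 30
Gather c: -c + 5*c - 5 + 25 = 4*c + 20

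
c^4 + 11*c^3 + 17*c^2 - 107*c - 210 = (c - 3)*(c + 2)*(c + 5)*(c + 7)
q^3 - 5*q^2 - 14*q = q*(q - 7)*(q + 2)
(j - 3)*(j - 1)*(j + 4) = j^3 - 13*j + 12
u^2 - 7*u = u*(u - 7)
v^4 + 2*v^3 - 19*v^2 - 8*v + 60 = (v - 3)*(v - 2)*(v + 2)*(v + 5)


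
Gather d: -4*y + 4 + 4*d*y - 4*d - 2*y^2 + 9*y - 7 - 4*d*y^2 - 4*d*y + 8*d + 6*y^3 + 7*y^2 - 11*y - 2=d*(4 - 4*y^2) + 6*y^3 + 5*y^2 - 6*y - 5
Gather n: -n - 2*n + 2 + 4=6 - 3*n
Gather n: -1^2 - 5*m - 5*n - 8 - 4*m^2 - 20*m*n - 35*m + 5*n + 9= -4*m^2 - 20*m*n - 40*m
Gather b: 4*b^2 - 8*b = 4*b^2 - 8*b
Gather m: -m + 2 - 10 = -m - 8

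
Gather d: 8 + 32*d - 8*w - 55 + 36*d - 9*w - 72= 68*d - 17*w - 119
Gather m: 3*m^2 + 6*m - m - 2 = 3*m^2 + 5*m - 2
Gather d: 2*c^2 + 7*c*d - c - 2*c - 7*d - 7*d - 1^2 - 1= 2*c^2 - 3*c + d*(7*c - 14) - 2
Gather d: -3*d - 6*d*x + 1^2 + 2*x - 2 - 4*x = d*(-6*x - 3) - 2*x - 1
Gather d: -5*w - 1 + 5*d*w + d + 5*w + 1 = d*(5*w + 1)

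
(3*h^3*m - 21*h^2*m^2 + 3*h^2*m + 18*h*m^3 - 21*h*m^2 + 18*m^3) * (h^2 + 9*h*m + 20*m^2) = 3*h^5*m + 6*h^4*m^2 + 3*h^4*m - 111*h^3*m^3 + 6*h^3*m^2 - 258*h^2*m^4 - 111*h^2*m^3 + 360*h*m^5 - 258*h*m^4 + 360*m^5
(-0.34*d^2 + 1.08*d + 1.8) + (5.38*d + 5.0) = -0.34*d^2 + 6.46*d + 6.8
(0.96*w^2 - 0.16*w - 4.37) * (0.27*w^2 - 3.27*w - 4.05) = 0.2592*w^4 - 3.1824*w^3 - 4.5447*w^2 + 14.9379*w + 17.6985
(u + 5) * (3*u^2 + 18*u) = 3*u^3 + 33*u^2 + 90*u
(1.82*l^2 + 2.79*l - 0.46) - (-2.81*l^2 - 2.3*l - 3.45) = 4.63*l^2 + 5.09*l + 2.99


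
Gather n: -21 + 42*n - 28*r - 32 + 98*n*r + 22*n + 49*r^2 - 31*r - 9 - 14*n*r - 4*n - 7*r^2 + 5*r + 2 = n*(84*r + 60) + 42*r^2 - 54*r - 60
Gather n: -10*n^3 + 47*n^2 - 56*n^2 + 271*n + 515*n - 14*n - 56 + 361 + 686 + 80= -10*n^3 - 9*n^2 + 772*n + 1071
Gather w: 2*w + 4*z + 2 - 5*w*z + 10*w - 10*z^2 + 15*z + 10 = w*(12 - 5*z) - 10*z^2 + 19*z + 12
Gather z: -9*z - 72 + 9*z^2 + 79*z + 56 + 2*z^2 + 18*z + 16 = 11*z^2 + 88*z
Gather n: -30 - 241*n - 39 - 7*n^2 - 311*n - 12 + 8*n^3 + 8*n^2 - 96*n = 8*n^3 + n^2 - 648*n - 81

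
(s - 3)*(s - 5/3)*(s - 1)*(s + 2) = s^4 - 11*s^3/3 - 5*s^2/3 + 43*s/3 - 10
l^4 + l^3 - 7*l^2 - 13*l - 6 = (l - 3)*(l + 1)^2*(l + 2)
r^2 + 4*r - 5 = (r - 1)*(r + 5)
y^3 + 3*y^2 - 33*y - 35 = (y - 5)*(y + 1)*(y + 7)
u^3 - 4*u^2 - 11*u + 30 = (u - 5)*(u - 2)*(u + 3)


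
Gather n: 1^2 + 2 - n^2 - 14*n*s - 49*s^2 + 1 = -n^2 - 14*n*s - 49*s^2 + 4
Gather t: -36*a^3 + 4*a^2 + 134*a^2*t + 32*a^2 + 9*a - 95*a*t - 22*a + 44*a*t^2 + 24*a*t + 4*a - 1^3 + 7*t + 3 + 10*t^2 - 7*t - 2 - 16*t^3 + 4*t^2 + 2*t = -36*a^3 + 36*a^2 - 9*a - 16*t^3 + t^2*(44*a + 14) + t*(134*a^2 - 71*a + 2)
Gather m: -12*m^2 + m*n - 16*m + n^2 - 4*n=-12*m^2 + m*(n - 16) + n^2 - 4*n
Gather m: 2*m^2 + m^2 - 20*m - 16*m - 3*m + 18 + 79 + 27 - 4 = 3*m^2 - 39*m + 120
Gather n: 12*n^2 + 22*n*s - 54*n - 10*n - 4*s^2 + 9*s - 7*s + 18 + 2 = 12*n^2 + n*(22*s - 64) - 4*s^2 + 2*s + 20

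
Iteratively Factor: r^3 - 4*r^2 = (r - 4)*(r^2) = r*(r - 4)*(r)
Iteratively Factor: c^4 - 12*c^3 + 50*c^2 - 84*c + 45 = (c - 3)*(c^3 - 9*c^2 + 23*c - 15) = (c - 3)^2*(c^2 - 6*c + 5) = (c - 3)^2*(c - 1)*(c - 5)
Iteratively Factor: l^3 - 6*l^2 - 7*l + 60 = (l + 3)*(l^2 - 9*l + 20) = (l - 5)*(l + 3)*(l - 4)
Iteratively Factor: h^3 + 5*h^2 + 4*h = (h + 4)*(h^2 + h) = h*(h + 4)*(h + 1)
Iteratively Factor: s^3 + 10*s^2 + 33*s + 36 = (s + 3)*(s^2 + 7*s + 12) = (s + 3)^2*(s + 4)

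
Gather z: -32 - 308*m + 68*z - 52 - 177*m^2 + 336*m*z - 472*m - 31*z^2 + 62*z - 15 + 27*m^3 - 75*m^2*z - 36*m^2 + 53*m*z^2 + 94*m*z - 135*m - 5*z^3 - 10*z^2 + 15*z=27*m^3 - 213*m^2 - 915*m - 5*z^3 + z^2*(53*m - 41) + z*(-75*m^2 + 430*m + 145) - 99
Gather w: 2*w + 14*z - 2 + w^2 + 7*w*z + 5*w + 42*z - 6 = w^2 + w*(7*z + 7) + 56*z - 8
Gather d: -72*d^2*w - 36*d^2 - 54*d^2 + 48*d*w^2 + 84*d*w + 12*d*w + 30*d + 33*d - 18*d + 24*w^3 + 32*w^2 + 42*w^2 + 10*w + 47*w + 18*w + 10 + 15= d^2*(-72*w - 90) + d*(48*w^2 + 96*w + 45) + 24*w^3 + 74*w^2 + 75*w + 25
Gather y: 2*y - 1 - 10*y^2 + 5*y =-10*y^2 + 7*y - 1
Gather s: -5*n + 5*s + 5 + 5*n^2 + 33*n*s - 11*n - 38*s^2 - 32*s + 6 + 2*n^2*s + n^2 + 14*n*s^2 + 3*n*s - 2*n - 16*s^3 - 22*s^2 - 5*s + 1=6*n^2 - 18*n - 16*s^3 + s^2*(14*n - 60) + s*(2*n^2 + 36*n - 32) + 12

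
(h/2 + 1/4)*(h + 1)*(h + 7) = h^3/2 + 17*h^2/4 + 11*h/2 + 7/4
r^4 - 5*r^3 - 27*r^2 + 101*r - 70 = (r - 7)*(r - 2)*(r - 1)*(r + 5)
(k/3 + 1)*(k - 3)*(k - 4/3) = k^3/3 - 4*k^2/9 - 3*k + 4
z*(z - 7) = z^2 - 7*z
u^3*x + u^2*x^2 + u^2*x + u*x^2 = u*(u + x)*(u*x + x)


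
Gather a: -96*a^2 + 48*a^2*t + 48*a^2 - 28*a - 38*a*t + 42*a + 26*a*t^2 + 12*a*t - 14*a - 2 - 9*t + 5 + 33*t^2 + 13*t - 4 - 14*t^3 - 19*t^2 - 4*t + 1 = a^2*(48*t - 48) + a*(26*t^2 - 26*t) - 14*t^3 + 14*t^2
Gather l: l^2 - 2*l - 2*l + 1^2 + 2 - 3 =l^2 - 4*l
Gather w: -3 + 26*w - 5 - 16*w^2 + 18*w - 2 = -16*w^2 + 44*w - 10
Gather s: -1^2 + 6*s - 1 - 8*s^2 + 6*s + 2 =-8*s^2 + 12*s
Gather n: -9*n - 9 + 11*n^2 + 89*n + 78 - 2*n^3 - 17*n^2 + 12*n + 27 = -2*n^3 - 6*n^2 + 92*n + 96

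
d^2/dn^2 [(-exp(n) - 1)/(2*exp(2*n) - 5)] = (-4*exp(4*n) - 16*exp(3*n) - 60*exp(2*n) - 40*exp(n) - 25)*exp(n)/(8*exp(6*n) - 60*exp(4*n) + 150*exp(2*n) - 125)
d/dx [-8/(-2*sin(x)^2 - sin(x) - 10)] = -8*(4*sin(x) + 1)*cos(x)/(sin(x) - cos(2*x) + 11)^2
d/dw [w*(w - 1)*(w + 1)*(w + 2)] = 4*w^3 + 6*w^2 - 2*w - 2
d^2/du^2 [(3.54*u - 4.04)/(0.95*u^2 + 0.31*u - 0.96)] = ((5.4812 - 20.178*u)*(0.95*u^2 + 0.31*u - 0.96) + (1.9*u + 0.31)*(3.54*u - 4.04)*(3.8*u + 0.62))/(0.95*u^2 + 0.31*u - 0.96)^3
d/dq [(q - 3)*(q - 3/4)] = 2*q - 15/4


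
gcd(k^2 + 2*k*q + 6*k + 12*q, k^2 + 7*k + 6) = k + 6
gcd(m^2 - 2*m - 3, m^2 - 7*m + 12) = m - 3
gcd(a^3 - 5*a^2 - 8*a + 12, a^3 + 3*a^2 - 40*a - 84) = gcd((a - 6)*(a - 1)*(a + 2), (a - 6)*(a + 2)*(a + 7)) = a^2 - 4*a - 12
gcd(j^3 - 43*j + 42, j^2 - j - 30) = j - 6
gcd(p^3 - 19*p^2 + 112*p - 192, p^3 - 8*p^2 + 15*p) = p - 3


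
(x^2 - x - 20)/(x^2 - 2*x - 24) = (x - 5)/(x - 6)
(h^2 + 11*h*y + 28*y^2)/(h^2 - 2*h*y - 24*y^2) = (-h - 7*y)/(-h + 6*y)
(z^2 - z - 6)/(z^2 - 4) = (z - 3)/(z - 2)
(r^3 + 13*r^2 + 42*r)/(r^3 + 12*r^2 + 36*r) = (r + 7)/(r + 6)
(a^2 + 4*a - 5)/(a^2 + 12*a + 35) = (a - 1)/(a + 7)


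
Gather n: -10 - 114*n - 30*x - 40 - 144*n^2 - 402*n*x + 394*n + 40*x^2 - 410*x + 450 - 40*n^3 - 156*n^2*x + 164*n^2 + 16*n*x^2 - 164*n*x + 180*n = -40*n^3 + n^2*(20 - 156*x) + n*(16*x^2 - 566*x + 460) + 40*x^2 - 440*x + 400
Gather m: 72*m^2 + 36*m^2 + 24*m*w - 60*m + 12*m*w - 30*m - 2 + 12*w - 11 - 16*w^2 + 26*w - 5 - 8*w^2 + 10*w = 108*m^2 + m*(36*w - 90) - 24*w^2 + 48*w - 18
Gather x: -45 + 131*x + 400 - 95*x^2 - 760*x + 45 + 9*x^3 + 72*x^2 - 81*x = 9*x^3 - 23*x^2 - 710*x + 400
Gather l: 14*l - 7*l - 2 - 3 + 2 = 7*l - 3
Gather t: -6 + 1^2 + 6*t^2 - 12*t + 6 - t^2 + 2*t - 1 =5*t^2 - 10*t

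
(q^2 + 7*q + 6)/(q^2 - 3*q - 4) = (q + 6)/(q - 4)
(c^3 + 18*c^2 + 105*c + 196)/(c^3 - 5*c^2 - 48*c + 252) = (c^2 + 11*c + 28)/(c^2 - 12*c + 36)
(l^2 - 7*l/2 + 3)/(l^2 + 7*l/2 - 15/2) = (l - 2)/(l + 5)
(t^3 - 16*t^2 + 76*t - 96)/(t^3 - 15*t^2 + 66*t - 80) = (t - 6)/(t - 5)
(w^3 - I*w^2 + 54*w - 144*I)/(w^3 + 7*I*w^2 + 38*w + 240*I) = (w - 3*I)/(w + 5*I)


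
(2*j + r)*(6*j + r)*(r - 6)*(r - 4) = 12*j^2*r^2 - 120*j^2*r + 288*j^2 + 8*j*r^3 - 80*j*r^2 + 192*j*r + r^4 - 10*r^3 + 24*r^2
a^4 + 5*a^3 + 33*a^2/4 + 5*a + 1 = (a + 1/2)^2*(a + 2)^2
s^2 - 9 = (s - 3)*(s + 3)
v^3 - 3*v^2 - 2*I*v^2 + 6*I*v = v*(v - 3)*(v - 2*I)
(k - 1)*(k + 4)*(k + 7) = k^3 + 10*k^2 + 17*k - 28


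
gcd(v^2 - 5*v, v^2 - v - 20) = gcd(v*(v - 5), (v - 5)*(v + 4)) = v - 5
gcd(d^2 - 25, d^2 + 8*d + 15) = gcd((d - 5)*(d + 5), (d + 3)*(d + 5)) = d + 5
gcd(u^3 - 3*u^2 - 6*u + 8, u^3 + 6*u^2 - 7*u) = u - 1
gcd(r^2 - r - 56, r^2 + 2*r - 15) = 1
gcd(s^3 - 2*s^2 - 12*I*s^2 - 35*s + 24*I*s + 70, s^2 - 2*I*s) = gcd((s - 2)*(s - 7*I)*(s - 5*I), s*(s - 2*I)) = 1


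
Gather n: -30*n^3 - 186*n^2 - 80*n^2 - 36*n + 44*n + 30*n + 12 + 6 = -30*n^3 - 266*n^2 + 38*n + 18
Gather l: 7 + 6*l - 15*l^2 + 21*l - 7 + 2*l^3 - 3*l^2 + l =2*l^3 - 18*l^2 + 28*l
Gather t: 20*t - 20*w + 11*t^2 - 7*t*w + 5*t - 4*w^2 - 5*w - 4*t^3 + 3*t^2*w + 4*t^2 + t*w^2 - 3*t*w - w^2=-4*t^3 + t^2*(3*w + 15) + t*(w^2 - 10*w + 25) - 5*w^2 - 25*w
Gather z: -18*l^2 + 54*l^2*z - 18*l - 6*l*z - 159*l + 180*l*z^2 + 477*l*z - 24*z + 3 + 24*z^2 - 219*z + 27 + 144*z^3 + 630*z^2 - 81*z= -18*l^2 - 177*l + 144*z^3 + z^2*(180*l + 654) + z*(54*l^2 + 471*l - 324) + 30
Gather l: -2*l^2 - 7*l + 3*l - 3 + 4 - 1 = -2*l^2 - 4*l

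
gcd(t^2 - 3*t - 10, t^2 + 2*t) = t + 2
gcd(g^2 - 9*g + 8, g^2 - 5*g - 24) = g - 8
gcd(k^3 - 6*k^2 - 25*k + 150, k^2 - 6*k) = k - 6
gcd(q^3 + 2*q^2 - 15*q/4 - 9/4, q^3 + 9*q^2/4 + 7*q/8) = q + 1/2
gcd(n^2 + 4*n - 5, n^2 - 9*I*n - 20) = 1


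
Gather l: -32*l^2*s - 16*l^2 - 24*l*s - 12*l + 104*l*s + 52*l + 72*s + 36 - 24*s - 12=l^2*(-32*s - 16) + l*(80*s + 40) + 48*s + 24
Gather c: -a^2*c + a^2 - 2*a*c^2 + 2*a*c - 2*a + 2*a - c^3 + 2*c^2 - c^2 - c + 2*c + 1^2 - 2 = a^2 - c^3 + c^2*(1 - 2*a) + c*(-a^2 + 2*a + 1) - 1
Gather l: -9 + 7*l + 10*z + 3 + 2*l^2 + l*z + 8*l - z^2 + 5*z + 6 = 2*l^2 + l*(z + 15) - z^2 + 15*z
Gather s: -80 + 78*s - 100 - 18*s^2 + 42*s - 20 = -18*s^2 + 120*s - 200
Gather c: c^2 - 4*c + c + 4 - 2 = c^2 - 3*c + 2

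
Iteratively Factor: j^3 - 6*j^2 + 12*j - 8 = (j - 2)*(j^2 - 4*j + 4) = (j - 2)^2*(j - 2)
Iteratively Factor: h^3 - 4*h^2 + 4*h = (h - 2)*(h^2 - 2*h) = (h - 2)^2*(h)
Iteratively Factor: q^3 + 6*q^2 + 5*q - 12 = (q + 3)*(q^2 + 3*q - 4) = (q - 1)*(q + 3)*(q + 4)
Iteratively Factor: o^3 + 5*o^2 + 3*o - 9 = (o + 3)*(o^2 + 2*o - 3) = (o + 3)^2*(o - 1)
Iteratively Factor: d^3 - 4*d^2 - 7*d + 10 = (d - 5)*(d^2 + d - 2) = (d - 5)*(d - 1)*(d + 2)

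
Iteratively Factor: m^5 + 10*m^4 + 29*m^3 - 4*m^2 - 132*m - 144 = (m + 3)*(m^4 + 7*m^3 + 8*m^2 - 28*m - 48) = (m + 2)*(m + 3)*(m^3 + 5*m^2 - 2*m - 24) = (m - 2)*(m + 2)*(m + 3)*(m^2 + 7*m + 12) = (m - 2)*(m + 2)*(m + 3)^2*(m + 4)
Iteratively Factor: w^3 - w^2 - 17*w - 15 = (w + 1)*(w^2 - 2*w - 15) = (w - 5)*(w + 1)*(w + 3)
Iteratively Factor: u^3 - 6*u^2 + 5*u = (u - 5)*(u^2 - u) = u*(u - 5)*(u - 1)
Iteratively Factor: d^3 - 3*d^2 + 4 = (d - 2)*(d^2 - d - 2) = (d - 2)*(d + 1)*(d - 2)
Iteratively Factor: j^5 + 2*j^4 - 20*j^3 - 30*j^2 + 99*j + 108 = (j + 3)*(j^4 - j^3 - 17*j^2 + 21*j + 36) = (j + 1)*(j + 3)*(j^3 - 2*j^2 - 15*j + 36) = (j - 3)*(j + 1)*(j + 3)*(j^2 + j - 12) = (j - 3)*(j + 1)*(j + 3)*(j + 4)*(j - 3)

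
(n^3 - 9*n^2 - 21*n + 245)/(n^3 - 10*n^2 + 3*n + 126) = (n^2 - 2*n - 35)/(n^2 - 3*n - 18)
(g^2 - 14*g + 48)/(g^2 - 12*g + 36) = (g - 8)/(g - 6)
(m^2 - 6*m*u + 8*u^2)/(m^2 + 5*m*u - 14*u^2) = (m - 4*u)/(m + 7*u)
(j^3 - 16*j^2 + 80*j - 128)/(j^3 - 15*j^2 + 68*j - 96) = (j - 4)/(j - 3)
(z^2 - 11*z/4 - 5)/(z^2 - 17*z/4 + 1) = (4*z + 5)/(4*z - 1)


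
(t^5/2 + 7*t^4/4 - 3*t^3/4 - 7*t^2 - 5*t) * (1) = t^5/2 + 7*t^4/4 - 3*t^3/4 - 7*t^2 - 5*t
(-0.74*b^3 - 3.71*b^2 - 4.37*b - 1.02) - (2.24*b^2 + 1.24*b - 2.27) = -0.74*b^3 - 5.95*b^2 - 5.61*b + 1.25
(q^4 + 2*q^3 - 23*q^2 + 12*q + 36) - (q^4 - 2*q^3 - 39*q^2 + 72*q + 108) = 4*q^3 + 16*q^2 - 60*q - 72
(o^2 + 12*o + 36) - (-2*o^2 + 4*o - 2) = 3*o^2 + 8*o + 38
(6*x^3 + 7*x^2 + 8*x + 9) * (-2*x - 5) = -12*x^4 - 44*x^3 - 51*x^2 - 58*x - 45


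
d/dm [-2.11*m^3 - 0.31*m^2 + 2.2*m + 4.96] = -6.33*m^2 - 0.62*m + 2.2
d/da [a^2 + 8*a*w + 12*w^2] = 2*a + 8*w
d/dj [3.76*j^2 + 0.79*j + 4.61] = 7.52*j + 0.79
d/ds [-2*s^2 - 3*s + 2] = -4*s - 3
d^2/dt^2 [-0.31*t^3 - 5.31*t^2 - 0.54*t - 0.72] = -1.86*t - 10.62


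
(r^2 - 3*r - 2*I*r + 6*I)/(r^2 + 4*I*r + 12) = (r - 3)/(r + 6*I)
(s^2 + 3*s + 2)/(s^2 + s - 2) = (s + 1)/(s - 1)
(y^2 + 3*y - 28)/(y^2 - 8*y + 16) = (y + 7)/(y - 4)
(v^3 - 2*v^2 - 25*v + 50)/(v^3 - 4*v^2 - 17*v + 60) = (v^2 + 3*v - 10)/(v^2 + v - 12)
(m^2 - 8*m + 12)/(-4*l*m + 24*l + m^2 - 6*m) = (2 - m)/(4*l - m)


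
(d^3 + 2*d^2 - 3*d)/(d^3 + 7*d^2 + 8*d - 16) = d*(d + 3)/(d^2 + 8*d + 16)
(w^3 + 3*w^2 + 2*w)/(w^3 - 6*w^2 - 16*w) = (w + 1)/(w - 8)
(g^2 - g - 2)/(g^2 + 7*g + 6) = (g - 2)/(g + 6)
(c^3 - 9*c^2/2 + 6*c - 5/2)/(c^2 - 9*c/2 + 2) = (2*c^3 - 9*c^2 + 12*c - 5)/(2*c^2 - 9*c + 4)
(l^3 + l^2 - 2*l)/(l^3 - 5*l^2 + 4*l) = (l + 2)/(l - 4)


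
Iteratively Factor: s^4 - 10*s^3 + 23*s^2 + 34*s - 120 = (s - 4)*(s^3 - 6*s^2 - s + 30) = (s - 5)*(s - 4)*(s^2 - s - 6) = (s - 5)*(s - 4)*(s - 3)*(s + 2)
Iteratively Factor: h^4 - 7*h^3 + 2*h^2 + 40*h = (h - 4)*(h^3 - 3*h^2 - 10*h) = h*(h - 4)*(h^2 - 3*h - 10) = h*(h - 4)*(h + 2)*(h - 5)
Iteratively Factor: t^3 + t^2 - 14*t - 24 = (t + 3)*(t^2 - 2*t - 8) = (t + 2)*(t + 3)*(t - 4)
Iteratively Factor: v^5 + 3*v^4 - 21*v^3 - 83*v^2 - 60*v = (v)*(v^4 + 3*v^3 - 21*v^2 - 83*v - 60) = v*(v + 3)*(v^3 - 21*v - 20) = v*(v + 3)*(v + 4)*(v^2 - 4*v - 5) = v*(v - 5)*(v + 3)*(v + 4)*(v + 1)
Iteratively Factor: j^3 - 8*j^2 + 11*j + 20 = (j - 4)*(j^2 - 4*j - 5) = (j - 5)*(j - 4)*(j + 1)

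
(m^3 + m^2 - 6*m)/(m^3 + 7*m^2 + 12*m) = (m - 2)/(m + 4)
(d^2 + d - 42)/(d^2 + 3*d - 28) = (d - 6)/(d - 4)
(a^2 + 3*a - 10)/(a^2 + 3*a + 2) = (a^2 + 3*a - 10)/(a^2 + 3*a + 2)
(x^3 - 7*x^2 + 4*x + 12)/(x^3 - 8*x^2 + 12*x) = (x + 1)/x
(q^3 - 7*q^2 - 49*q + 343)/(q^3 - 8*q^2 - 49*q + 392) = (q - 7)/(q - 8)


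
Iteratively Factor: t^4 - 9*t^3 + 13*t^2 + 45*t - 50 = (t - 5)*(t^3 - 4*t^2 - 7*t + 10) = (t - 5)^2*(t^2 + t - 2) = (t - 5)^2*(t + 2)*(t - 1)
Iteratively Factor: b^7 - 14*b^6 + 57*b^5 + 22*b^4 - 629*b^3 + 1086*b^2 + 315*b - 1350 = (b - 3)*(b^6 - 11*b^5 + 24*b^4 + 94*b^3 - 347*b^2 + 45*b + 450) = (b - 5)*(b - 3)*(b^5 - 6*b^4 - 6*b^3 + 64*b^2 - 27*b - 90) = (b - 5)*(b - 3)*(b + 3)*(b^4 - 9*b^3 + 21*b^2 + b - 30) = (b - 5)*(b - 3)*(b + 1)*(b + 3)*(b^3 - 10*b^2 + 31*b - 30) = (b - 5)*(b - 3)^2*(b + 1)*(b + 3)*(b^2 - 7*b + 10) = (b - 5)*(b - 3)^2*(b - 2)*(b + 1)*(b + 3)*(b - 5)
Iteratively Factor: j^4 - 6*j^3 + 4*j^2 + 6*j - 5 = (j - 5)*(j^3 - j^2 - j + 1) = (j - 5)*(j + 1)*(j^2 - 2*j + 1) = (j - 5)*(j - 1)*(j + 1)*(j - 1)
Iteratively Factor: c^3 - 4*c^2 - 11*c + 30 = (c - 5)*(c^2 + c - 6) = (c - 5)*(c + 3)*(c - 2)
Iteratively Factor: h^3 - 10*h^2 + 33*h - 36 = (h - 3)*(h^2 - 7*h + 12) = (h - 3)^2*(h - 4)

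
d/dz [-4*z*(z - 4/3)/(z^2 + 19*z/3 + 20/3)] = 4*(-69*z^2 - 120*z + 80)/(9*z^4 + 114*z^3 + 481*z^2 + 760*z + 400)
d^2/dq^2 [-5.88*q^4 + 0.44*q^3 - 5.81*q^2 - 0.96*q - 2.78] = -70.56*q^2 + 2.64*q - 11.62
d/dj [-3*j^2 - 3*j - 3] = -6*j - 3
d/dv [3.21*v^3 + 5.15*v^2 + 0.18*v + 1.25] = 9.63*v^2 + 10.3*v + 0.18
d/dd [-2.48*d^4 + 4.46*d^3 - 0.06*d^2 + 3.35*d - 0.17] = -9.92*d^3 + 13.38*d^2 - 0.12*d + 3.35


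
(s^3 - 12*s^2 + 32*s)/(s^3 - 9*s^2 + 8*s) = (s - 4)/(s - 1)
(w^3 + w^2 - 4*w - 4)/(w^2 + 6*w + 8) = (w^2 - w - 2)/(w + 4)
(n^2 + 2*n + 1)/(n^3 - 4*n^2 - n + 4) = (n + 1)/(n^2 - 5*n + 4)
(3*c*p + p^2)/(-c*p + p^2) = (3*c + p)/(-c + p)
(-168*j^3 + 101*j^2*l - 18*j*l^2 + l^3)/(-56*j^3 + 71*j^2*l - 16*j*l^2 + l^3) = (3*j - l)/(j - l)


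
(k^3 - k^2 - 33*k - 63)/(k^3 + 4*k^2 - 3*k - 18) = (k - 7)/(k - 2)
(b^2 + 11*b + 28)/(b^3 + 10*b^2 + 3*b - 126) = (b + 4)/(b^2 + 3*b - 18)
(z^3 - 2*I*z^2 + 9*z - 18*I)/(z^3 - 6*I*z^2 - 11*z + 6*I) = (z + 3*I)/(z - I)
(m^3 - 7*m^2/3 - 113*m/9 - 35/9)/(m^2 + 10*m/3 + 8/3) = (9*m^3 - 21*m^2 - 113*m - 35)/(3*(3*m^2 + 10*m + 8))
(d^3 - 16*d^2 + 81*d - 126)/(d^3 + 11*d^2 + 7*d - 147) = (d^2 - 13*d + 42)/(d^2 + 14*d + 49)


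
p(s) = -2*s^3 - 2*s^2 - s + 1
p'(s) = -6*s^2 - 4*s - 1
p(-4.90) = 193.18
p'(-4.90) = -125.46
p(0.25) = 0.59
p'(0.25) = -2.38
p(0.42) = 0.08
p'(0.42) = -3.74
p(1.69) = -16.06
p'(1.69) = -24.90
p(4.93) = -292.19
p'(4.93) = -166.55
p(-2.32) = 17.53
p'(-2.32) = -24.01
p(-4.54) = 151.47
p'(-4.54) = -106.51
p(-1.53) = 5.01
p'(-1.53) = -8.93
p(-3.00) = 40.00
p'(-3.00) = -43.00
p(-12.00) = 3181.00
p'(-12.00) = -817.00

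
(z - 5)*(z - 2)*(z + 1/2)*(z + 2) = z^4 - 9*z^3/2 - 13*z^2/2 + 18*z + 10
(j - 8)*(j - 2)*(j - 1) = j^3 - 11*j^2 + 26*j - 16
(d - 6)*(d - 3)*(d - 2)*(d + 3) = d^4 - 8*d^3 + 3*d^2 + 72*d - 108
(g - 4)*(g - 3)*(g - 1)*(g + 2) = g^4 - 6*g^3 + 3*g^2 + 26*g - 24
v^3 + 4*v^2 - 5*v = v*(v - 1)*(v + 5)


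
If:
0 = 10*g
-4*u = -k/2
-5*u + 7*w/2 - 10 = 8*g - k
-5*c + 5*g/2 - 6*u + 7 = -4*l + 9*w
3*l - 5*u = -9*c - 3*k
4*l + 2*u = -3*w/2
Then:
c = -11801/2837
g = 0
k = 49968/2837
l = -4155/2837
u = 6246/2837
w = 2752/2837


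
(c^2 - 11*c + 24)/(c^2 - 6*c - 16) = (c - 3)/(c + 2)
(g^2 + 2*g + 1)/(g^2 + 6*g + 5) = (g + 1)/(g + 5)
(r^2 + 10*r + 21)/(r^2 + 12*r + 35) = (r + 3)/(r + 5)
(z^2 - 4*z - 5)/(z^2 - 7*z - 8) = (z - 5)/(z - 8)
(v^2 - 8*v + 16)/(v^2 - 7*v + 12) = (v - 4)/(v - 3)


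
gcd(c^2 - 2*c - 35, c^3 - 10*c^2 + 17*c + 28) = c - 7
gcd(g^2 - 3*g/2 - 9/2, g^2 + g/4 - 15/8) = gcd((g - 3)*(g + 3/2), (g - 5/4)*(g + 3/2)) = g + 3/2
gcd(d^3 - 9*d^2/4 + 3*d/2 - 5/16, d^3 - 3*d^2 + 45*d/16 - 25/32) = d^2 - 7*d/4 + 5/8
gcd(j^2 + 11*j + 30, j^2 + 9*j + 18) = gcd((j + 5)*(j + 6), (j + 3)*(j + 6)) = j + 6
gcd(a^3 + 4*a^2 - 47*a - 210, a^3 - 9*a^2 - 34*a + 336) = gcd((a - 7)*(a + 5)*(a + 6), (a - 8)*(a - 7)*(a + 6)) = a^2 - a - 42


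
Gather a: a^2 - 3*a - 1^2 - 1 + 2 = a^2 - 3*a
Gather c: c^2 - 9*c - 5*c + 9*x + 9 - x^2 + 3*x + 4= c^2 - 14*c - x^2 + 12*x + 13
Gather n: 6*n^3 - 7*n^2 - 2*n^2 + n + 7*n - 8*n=6*n^3 - 9*n^2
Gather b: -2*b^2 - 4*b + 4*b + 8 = 8 - 2*b^2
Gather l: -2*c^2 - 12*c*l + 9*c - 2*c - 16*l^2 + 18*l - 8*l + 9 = -2*c^2 + 7*c - 16*l^2 + l*(10 - 12*c) + 9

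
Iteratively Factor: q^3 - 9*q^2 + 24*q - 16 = (q - 1)*(q^2 - 8*q + 16) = (q - 4)*(q - 1)*(q - 4)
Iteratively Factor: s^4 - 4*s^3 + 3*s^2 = (s - 1)*(s^3 - 3*s^2) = (s - 3)*(s - 1)*(s^2) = s*(s - 3)*(s - 1)*(s)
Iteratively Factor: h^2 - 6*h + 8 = (h - 4)*(h - 2)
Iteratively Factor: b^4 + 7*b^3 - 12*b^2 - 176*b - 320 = (b + 4)*(b^3 + 3*b^2 - 24*b - 80) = (b - 5)*(b + 4)*(b^2 + 8*b + 16) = (b - 5)*(b + 4)^2*(b + 4)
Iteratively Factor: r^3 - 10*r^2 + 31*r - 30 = (r - 3)*(r^2 - 7*r + 10) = (r - 3)*(r - 2)*(r - 5)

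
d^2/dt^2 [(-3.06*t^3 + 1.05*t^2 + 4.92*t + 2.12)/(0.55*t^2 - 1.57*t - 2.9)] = (-8.88178419700125e-16*t^5 + 7.105427357601e-15*t^4 - 20.056638*t^3 - 69.69678*t^2 - 118.30692*t - 9.92654399999999)/(0.166375*t^6 - 1.424775*t^5 + 1.435335*t^4 + 11.155007*t^3 - 7.56813*t^2 - 39.6111*t - 24.389)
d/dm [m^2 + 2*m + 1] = 2*m + 2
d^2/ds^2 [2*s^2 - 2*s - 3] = 4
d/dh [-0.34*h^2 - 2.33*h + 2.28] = -0.68*h - 2.33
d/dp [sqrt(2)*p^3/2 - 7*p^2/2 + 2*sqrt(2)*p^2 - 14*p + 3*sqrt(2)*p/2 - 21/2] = 3*sqrt(2)*p^2/2 - 7*p + 4*sqrt(2)*p - 14 + 3*sqrt(2)/2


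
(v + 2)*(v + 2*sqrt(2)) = v^2 + 2*v + 2*sqrt(2)*v + 4*sqrt(2)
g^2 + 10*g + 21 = (g + 3)*(g + 7)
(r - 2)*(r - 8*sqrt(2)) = r^2 - 8*sqrt(2)*r - 2*r + 16*sqrt(2)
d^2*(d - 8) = d^3 - 8*d^2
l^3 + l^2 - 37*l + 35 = (l - 5)*(l - 1)*(l + 7)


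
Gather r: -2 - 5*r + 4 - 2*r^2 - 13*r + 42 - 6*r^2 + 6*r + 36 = -8*r^2 - 12*r + 80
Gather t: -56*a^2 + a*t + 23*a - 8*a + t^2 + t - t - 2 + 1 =-56*a^2 + a*t + 15*a + t^2 - 1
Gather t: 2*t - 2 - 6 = 2*t - 8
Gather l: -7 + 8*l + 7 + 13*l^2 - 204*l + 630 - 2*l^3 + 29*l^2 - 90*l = -2*l^3 + 42*l^2 - 286*l + 630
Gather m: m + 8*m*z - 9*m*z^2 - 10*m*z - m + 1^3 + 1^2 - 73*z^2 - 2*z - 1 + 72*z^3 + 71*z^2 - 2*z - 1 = m*(-9*z^2 - 2*z) + 72*z^3 - 2*z^2 - 4*z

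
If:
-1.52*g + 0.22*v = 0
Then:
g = 0.144736842105263*v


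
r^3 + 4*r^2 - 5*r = r*(r - 1)*(r + 5)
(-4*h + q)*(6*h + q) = -24*h^2 + 2*h*q + q^2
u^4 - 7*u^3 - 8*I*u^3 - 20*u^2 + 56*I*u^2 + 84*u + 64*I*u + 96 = (u - 8)*(u + 1)*(u - 6*I)*(u - 2*I)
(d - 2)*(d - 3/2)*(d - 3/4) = d^3 - 17*d^2/4 + 45*d/8 - 9/4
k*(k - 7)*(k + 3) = k^3 - 4*k^2 - 21*k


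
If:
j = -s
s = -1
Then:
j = 1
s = -1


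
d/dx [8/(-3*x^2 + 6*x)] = 16*(x - 1)/(3*x^2*(x - 2)^2)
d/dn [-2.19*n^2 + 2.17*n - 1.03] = 2.17 - 4.38*n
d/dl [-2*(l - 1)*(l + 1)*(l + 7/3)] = -6*l^2 - 28*l/3 + 2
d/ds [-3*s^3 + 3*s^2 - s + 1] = -9*s^2 + 6*s - 1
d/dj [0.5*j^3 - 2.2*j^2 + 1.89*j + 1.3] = 1.5*j^2 - 4.4*j + 1.89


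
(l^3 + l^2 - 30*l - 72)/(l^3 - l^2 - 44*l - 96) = (l - 6)/(l - 8)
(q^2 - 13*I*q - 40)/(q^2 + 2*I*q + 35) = (q - 8*I)/(q + 7*I)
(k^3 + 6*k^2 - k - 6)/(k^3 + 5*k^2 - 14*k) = (k^3 + 6*k^2 - k - 6)/(k*(k^2 + 5*k - 14))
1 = 1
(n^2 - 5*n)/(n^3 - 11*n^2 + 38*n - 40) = n/(n^2 - 6*n + 8)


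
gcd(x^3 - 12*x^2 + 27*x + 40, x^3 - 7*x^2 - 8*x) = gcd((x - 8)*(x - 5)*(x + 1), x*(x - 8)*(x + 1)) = x^2 - 7*x - 8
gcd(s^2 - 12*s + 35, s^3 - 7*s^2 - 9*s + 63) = s - 7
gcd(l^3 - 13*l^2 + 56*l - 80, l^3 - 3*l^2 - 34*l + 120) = l^2 - 9*l + 20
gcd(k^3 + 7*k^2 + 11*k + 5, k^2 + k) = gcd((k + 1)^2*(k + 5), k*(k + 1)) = k + 1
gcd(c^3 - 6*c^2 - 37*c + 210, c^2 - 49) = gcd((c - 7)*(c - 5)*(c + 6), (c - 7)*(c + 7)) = c - 7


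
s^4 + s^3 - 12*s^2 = s^2*(s - 3)*(s + 4)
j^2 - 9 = (j - 3)*(j + 3)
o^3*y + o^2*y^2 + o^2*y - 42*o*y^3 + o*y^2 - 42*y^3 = (o - 6*y)*(o + 7*y)*(o*y + y)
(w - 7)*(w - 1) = w^2 - 8*w + 7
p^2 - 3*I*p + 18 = (p - 6*I)*(p + 3*I)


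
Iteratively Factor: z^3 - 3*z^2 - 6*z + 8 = (z - 4)*(z^2 + z - 2) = (z - 4)*(z + 2)*(z - 1)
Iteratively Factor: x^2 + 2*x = (x)*(x + 2)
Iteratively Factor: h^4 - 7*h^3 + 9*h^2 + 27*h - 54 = (h - 3)*(h^3 - 4*h^2 - 3*h + 18) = (h - 3)^2*(h^2 - h - 6) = (h - 3)^3*(h + 2)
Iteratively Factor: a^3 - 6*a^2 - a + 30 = (a - 3)*(a^2 - 3*a - 10) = (a - 5)*(a - 3)*(a + 2)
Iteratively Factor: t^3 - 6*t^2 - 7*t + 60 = (t - 4)*(t^2 - 2*t - 15) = (t - 4)*(t + 3)*(t - 5)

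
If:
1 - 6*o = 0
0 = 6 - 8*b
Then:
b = 3/4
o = 1/6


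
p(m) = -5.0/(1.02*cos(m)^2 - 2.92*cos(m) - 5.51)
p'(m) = -5.0*(2.04*sin(m)*cos(m) - 2.92*sin(m))/(1.02*cos(m)^2 - 2.92*cos(m) - 5.51)^2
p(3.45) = 2.78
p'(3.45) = -2.27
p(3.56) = 2.51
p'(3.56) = -2.45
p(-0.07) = 0.67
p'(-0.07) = -0.01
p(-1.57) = 0.91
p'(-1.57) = -0.48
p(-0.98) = 0.73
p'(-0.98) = -0.16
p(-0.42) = 0.68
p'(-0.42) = -0.04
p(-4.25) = 1.25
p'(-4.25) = 1.07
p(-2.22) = 1.48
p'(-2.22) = -1.45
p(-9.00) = 2.50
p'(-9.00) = -2.46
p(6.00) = 0.68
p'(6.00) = -0.02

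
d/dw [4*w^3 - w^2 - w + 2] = 12*w^2 - 2*w - 1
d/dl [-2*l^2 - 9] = -4*l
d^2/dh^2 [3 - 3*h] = 0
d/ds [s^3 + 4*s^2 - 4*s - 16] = 3*s^2 + 8*s - 4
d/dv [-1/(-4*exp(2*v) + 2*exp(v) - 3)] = (2 - 8*exp(v))*exp(v)/(4*exp(2*v) - 2*exp(v) + 3)^2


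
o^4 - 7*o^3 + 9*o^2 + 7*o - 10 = (o - 5)*(o - 2)*(o - 1)*(o + 1)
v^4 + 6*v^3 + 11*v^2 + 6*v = v*(v + 1)*(v + 2)*(v + 3)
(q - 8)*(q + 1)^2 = q^3 - 6*q^2 - 15*q - 8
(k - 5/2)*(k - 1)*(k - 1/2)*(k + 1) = k^4 - 3*k^3 + k^2/4 + 3*k - 5/4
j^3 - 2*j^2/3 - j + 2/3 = (j - 1)*(j - 2/3)*(j + 1)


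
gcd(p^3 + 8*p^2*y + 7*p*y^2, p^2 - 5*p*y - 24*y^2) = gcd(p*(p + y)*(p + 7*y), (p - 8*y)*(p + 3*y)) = 1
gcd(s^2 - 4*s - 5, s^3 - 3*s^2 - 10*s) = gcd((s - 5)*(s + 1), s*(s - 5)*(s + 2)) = s - 5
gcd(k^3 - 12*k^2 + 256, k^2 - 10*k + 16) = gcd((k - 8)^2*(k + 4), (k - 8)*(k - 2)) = k - 8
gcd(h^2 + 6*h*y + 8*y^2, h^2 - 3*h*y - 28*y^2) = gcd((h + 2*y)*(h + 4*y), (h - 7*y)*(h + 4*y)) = h + 4*y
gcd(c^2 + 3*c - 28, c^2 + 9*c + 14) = c + 7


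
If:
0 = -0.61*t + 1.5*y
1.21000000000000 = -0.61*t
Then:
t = -1.98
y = -0.81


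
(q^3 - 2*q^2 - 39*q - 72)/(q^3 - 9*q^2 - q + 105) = (q^2 - 5*q - 24)/(q^2 - 12*q + 35)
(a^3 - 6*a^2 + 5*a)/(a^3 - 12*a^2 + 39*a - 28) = a*(a - 5)/(a^2 - 11*a + 28)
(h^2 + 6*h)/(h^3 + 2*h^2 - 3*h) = (h + 6)/(h^2 + 2*h - 3)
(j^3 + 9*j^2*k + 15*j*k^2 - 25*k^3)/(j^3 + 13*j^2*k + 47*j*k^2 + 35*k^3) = (j^2 + 4*j*k - 5*k^2)/(j^2 + 8*j*k + 7*k^2)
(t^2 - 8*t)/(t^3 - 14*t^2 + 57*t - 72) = t/(t^2 - 6*t + 9)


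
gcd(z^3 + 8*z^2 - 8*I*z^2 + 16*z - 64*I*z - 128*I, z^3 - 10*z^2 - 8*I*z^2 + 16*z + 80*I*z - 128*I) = z - 8*I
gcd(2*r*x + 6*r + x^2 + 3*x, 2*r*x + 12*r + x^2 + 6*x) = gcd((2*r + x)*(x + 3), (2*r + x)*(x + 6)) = 2*r + x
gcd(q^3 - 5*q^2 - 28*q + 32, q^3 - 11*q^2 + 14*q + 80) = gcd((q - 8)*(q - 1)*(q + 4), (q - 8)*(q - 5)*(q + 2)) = q - 8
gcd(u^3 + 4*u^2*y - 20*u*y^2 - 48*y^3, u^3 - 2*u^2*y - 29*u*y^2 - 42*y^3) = u + 2*y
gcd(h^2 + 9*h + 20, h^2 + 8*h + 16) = h + 4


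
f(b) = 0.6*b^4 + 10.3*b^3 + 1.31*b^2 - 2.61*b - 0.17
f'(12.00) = 8625.63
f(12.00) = 30397.15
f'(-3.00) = 202.83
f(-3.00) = -210.05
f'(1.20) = 49.18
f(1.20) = 17.63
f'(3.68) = 545.10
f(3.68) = 631.31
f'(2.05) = 153.29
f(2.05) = 99.32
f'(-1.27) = 38.99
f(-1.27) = -14.28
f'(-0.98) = 22.24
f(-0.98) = -5.49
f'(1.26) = 54.55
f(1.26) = 20.74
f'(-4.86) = 439.00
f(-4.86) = -804.16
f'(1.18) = 47.45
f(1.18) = 16.66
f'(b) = 2.4*b^3 + 30.9*b^2 + 2.62*b - 2.61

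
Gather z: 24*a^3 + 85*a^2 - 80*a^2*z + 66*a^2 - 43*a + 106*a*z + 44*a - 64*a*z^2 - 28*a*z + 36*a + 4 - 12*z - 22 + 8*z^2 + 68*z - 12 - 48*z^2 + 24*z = 24*a^3 + 151*a^2 + 37*a + z^2*(-64*a - 40) + z*(-80*a^2 + 78*a + 80) - 30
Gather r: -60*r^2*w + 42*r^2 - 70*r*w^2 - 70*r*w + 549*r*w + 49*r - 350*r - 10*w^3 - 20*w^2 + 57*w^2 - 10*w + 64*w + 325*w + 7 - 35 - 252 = r^2*(42 - 60*w) + r*(-70*w^2 + 479*w - 301) - 10*w^3 + 37*w^2 + 379*w - 280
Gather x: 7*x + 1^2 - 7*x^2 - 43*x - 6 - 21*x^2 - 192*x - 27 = -28*x^2 - 228*x - 32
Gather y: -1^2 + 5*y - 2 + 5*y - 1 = 10*y - 4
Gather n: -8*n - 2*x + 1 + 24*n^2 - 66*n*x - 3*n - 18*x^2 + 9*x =24*n^2 + n*(-66*x - 11) - 18*x^2 + 7*x + 1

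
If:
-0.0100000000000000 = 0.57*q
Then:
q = -0.02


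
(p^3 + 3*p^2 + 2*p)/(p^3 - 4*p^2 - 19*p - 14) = p/(p - 7)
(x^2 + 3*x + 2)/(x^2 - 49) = (x^2 + 3*x + 2)/(x^2 - 49)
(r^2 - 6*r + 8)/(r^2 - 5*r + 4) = (r - 2)/(r - 1)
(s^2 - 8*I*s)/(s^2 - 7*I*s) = (s - 8*I)/(s - 7*I)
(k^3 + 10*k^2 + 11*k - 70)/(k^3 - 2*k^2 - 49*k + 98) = (k + 5)/(k - 7)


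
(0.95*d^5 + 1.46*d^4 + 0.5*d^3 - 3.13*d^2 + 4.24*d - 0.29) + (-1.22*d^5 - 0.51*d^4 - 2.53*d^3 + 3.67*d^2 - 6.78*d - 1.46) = -0.27*d^5 + 0.95*d^4 - 2.03*d^3 + 0.54*d^2 - 2.54*d - 1.75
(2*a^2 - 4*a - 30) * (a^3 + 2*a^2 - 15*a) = 2*a^5 - 68*a^3 + 450*a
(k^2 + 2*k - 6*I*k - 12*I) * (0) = 0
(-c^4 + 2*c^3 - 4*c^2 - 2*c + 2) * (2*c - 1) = -2*c^5 + 5*c^4 - 10*c^3 + 6*c - 2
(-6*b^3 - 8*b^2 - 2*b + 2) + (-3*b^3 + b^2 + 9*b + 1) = -9*b^3 - 7*b^2 + 7*b + 3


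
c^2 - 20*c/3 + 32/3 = (c - 4)*(c - 8/3)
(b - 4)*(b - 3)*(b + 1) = b^3 - 6*b^2 + 5*b + 12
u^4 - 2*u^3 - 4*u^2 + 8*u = u*(u - 2)^2*(u + 2)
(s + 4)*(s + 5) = s^2 + 9*s + 20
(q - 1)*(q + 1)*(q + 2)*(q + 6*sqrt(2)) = q^4 + 2*q^3 + 6*sqrt(2)*q^3 - q^2 + 12*sqrt(2)*q^2 - 6*sqrt(2)*q - 2*q - 12*sqrt(2)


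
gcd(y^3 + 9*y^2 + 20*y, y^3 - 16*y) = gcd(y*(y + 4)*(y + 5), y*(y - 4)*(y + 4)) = y^2 + 4*y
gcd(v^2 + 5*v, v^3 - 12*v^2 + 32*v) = v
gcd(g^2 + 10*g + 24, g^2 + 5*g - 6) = g + 6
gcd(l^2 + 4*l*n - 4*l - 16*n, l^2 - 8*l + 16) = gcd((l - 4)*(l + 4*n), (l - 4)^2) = l - 4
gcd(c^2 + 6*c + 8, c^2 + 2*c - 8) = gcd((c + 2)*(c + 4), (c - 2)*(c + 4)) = c + 4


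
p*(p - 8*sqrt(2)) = p^2 - 8*sqrt(2)*p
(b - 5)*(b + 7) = b^2 + 2*b - 35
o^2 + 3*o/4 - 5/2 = (o - 5/4)*(o + 2)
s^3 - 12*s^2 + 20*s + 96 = (s - 8)*(s - 6)*(s + 2)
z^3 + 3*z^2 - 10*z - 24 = (z - 3)*(z + 2)*(z + 4)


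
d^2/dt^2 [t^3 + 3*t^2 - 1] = 6*t + 6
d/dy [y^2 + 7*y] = 2*y + 7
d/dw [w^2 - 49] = 2*w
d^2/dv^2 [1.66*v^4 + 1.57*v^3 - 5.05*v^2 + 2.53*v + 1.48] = 19.92*v^2 + 9.42*v - 10.1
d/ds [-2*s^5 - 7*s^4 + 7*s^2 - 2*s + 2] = -10*s^4 - 28*s^3 + 14*s - 2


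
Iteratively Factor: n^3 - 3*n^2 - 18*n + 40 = (n + 4)*(n^2 - 7*n + 10) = (n - 5)*(n + 4)*(n - 2)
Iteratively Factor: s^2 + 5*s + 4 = (s + 4)*(s + 1)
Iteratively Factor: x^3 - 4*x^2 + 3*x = (x - 1)*(x^2 - 3*x) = (x - 3)*(x - 1)*(x)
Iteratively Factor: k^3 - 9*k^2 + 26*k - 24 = (k - 3)*(k^2 - 6*k + 8) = (k - 3)*(k - 2)*(k - 4)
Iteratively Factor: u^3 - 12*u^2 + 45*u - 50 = (u - 2)*(u^2 - 10*u + 25) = (u - 5)*(u - 2)*(u - 5)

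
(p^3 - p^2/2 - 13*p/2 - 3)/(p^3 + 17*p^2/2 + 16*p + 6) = (p - 3)/(p + 6)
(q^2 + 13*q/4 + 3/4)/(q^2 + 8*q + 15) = (q + 1/4)/(q + 5)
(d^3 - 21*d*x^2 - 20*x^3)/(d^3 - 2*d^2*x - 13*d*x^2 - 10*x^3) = (d + 4*x)/(d + 2*x)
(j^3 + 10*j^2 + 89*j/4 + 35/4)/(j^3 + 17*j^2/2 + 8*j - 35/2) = (j + 1/2)/(j - 1)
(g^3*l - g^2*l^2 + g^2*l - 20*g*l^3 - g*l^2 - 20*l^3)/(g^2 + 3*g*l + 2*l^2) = l*(g^3 - g^2*l + g^2 - 20*g*l^2 - g*l - 20*l^2)/(g^2 + 3*g*l + 2*l^2)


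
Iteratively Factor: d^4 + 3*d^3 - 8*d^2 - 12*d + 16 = (d + 4)*(d^3 - d^2 - 4*d + 4) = (d + 2)*(d + 4)*(d^2 - 3*d + 2) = (d - 2)*(d + 2)*(d + 4)*(d - 1)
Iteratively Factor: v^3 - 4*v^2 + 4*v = (v - 2)*(v^2 - 2*v) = (v - 2)^2*(v)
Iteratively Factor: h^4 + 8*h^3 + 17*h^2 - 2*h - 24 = (h + 4)*(h^3 + 4*h^2 + h - 6) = (h - 1)*(h + 4)*(h^2 + 5*h + 6) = (h - 1)*(h + 2)*(h + 4)*(h + 3)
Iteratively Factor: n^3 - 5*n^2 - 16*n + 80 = (n - 5)*(n^2 - 16) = (n - 5)*(n - 4)*(n + 4)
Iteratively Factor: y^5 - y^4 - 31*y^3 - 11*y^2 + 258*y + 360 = (y + 3)*(y^4 - 4*y^3 - 19*y^2 + 46*y + 120) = (y + 2)*(y + 3)*(y^3 - 6*y^2 - 7*y + 60) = (y - 5)*(y + 2)*(y + 3)*(y^2 - y - 12) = (y - 5)*(y - 4)*(y + 2)*(y + 3)*(y + 3)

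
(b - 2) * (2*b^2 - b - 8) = 2*b^3 - 5*b^2 - 6*b + 16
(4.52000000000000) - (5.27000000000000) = -0.750000000000000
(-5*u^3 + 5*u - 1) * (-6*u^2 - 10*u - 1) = 30*u^5 + 50*u^4 - 25*u^3 - 44*u^2 + 5*u + 1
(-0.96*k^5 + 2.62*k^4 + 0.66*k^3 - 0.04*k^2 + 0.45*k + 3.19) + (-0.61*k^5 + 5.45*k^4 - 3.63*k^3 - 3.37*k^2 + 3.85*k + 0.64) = -1.57*k^5 + 8.07*k^4 - 2.97*k^3 - 3.41*k^2 + 4.3*k + 3.83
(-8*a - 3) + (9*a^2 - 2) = 9*a^2 - 8*a - 5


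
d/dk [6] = 0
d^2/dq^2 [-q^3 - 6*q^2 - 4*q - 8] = -6*q - 12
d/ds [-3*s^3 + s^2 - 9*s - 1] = -9*s^2 + 2*s - 9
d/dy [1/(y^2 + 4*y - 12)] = 2*(-y - 2)/(y^2 + 4*y - 12)^2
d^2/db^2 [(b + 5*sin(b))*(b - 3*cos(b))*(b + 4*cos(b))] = -5*b^2*sin(b) - b^2*cos(b) - 4*b*sin(b) - 10*b*sin(2*b) + 20*b*cos(b) + 24*b*cos(2*b) + 6*b + 25*sin(b) + 24*sin(2*b) + 135*sin(3*b) + 2*cos(b) + 10*cos(2*b)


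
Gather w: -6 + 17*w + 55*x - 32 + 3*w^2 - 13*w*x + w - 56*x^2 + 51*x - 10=3*w^2 + w*(18 - 13*x) - 56*x^2 + 106*x - 48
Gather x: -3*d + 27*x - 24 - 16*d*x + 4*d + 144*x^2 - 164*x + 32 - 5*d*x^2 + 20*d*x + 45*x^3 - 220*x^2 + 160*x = d + 45*x^3 + x^2*(-5*d - 76) + x*(4*d + 23) + 8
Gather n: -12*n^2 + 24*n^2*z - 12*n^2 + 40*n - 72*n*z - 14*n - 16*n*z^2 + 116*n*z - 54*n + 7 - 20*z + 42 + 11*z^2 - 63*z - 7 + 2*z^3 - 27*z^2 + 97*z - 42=n^2*(24*z - 24) + n*(-16*z^2 + 44*z - 28) + 2*z^3 - 16*z^2 + 14*z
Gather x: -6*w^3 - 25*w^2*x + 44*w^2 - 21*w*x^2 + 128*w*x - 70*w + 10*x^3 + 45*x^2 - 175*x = -6*w^3 + 44*w^2 - 70*w + 10*x^3 + x^2*(45 - 21*w) + x*(-25*w^2 + 128*w - 175)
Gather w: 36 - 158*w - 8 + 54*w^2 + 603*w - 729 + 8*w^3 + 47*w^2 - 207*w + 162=8*w^3 + 101*w^2 + 238*w - 539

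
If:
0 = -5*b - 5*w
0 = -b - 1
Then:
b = -1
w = 1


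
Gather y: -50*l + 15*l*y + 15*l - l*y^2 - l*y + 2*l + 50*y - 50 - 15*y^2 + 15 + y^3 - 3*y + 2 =-33*l + y^3 + y^2*(-l - 15) + y*(14*l + 47) - 33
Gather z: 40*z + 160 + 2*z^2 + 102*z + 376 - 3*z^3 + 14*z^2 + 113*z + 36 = -3*z^3 + 16*z^2 + 255*z + 572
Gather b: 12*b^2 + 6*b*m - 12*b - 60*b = 12*b^2 + b*(6*m - 72)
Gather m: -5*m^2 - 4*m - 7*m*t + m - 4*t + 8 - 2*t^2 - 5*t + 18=-5*m^2 + m*(-7*t - 3) - 2*t^2 - 9*t + 26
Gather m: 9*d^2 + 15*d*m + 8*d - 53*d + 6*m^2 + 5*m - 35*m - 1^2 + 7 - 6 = 9*d^2 - 45*d + 6*m^2 + m*(15*d - 30)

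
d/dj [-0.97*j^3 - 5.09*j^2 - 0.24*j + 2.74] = -2.91*j^2 - 10.18*j - 0.24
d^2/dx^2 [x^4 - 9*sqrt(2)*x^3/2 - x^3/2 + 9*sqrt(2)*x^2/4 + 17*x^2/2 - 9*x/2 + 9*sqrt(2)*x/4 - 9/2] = 12*x^2 - 27*sqrt(2)*x - 3*x + 9*sqrt(2)/2 + 17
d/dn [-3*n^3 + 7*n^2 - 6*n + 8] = -9*n^2 + 14*n - 6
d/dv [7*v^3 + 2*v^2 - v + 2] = 21*v^2 + 4*v - 1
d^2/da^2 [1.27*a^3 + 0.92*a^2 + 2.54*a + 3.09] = 7.62*a + 1.84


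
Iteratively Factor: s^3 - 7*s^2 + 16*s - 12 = (s - 2)*(s^2 - 5*s + 6) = (s - 2)^2*(s - 3)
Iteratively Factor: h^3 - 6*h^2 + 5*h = (h)*(h^2 - 6*h + 5) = h*(h - 1)*(h - 5)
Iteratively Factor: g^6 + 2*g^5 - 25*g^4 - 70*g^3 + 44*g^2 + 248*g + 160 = (g + 2)*(g^5 - 25*g^3 - 20*g^2 + 84*g + 80) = (g - 2)*(g + 2)*(g^4 + 2*g^3 - 21*g^2 - 62*g - 40) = (g - 2)*(g + 1)*(g + 2)*(g^3 + g^2 - 22*g - 40) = (g - 5)*(g - 2)*(g + 1)*(g + 2)*(g^2 + 6*g + 8) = (g - 5)*(g - 2)*(g + 1)*(g + 2)^2*(g + 4)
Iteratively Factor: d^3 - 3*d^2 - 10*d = (d)*(d^2 - 3*d - 10) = d*(d + 2)*(d - 5)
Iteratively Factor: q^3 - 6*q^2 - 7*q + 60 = (q + 3)*(q^2 - 9*q + 20) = (q - 4)*(q + 3)*(q - 5)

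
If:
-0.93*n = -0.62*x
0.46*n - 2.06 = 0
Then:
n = 4.48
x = 6.72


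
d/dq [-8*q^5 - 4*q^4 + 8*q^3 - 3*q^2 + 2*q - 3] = -40*q^4 - 16*q^3 + 24*q^2 - 6*q + 2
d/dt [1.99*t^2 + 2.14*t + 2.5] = 3.98*t + 2.14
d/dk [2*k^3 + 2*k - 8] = 6*k^2 + 2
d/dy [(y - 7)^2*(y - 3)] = (y - 7)*(3*y - 13)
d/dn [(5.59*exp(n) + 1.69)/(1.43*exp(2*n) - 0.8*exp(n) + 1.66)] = (-7.9937*exp(2*n) - 4.8334*exp(n) + 10.6314)*exp(n)/(2.0449*exp(4*n) - 2.288*exp(3*n) + 5.3876*exp(2*n) - 2.656*exp(n) + 2.7556)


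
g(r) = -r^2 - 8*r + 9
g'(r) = -2*r - 8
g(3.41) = -29.91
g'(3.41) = -14.82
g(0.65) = 3.38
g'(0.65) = -9.30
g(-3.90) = 24.99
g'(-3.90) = -0.20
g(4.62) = -49.30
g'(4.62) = -17.24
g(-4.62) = 24.62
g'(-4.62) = 1.24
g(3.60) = -32.76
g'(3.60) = -15.20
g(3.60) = -32.76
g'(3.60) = -15.20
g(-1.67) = 19.57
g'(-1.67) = -4.66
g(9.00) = -144.00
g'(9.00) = -26.00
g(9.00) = -144.00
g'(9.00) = -26.00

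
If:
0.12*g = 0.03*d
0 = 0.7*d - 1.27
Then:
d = 1.81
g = 0.45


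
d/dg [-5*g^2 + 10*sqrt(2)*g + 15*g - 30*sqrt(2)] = -10*g + 10*sqrt(2) + 15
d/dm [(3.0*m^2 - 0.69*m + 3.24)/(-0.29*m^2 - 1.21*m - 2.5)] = (-3.8301*m^2 - 13.1208*m + 5.6454)/(0.0841*m^4 + 0.7018*m^3 + 2.9141*m^2 + 6.05*m + 6.25)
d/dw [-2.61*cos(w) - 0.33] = 2.61*sin(w)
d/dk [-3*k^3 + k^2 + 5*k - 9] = -9*k^2 + 2*k + 5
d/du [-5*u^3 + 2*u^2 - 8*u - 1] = -15*u^2 + 4*u - 8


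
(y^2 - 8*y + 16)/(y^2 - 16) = (y - 4)/(y + 4)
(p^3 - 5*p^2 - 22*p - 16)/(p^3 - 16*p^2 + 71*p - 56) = (p^2 + 3*p + 2)/(p^2 - 8*p + 7)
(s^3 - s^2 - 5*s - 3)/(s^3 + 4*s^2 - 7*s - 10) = (s^2 - 2*s - 3)/(s^2 + 3*s - 10)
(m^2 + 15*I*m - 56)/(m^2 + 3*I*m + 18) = (m^2 + 15*I*m - 56)/(m^2 + 3*I*m + 18)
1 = 1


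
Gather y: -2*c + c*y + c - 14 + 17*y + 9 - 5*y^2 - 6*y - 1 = -c - 5*y^2 + y*(c + 11) - 6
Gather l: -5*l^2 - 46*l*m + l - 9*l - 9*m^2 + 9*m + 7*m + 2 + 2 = -5*l^2 + l*(-46*m - 8) - 9*m^2 + 16*m + 4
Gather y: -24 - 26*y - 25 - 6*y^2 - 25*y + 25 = -6*y^2 - 51*y - 24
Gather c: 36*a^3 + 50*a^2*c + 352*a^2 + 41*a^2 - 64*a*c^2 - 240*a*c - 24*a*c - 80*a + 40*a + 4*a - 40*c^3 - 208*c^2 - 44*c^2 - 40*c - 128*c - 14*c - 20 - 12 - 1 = 36*a^3 + 393*a^2 - 36*a - 40*c^3 + c^2*(-64*a - 252) + c*(50*a^2 - 264*a - 182) - 33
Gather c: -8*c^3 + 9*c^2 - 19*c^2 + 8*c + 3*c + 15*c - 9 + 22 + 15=-8*c^3 - 10*c^2 + 26*c + 28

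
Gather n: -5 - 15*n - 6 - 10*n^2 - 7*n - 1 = -10*n^2 - 22*n - 12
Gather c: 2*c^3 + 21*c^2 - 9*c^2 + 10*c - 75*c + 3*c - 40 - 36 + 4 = 2*c^3 + 12*c^2 - 62*c - 72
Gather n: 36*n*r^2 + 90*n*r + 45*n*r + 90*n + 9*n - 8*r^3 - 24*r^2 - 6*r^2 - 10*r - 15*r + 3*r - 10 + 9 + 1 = n*(36*r^2 + 135*r + 99) - 8*r^3 - 30*r^2 - 22*r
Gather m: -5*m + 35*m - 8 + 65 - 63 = 30*m - 6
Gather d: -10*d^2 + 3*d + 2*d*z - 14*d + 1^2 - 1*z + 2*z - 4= -10*d^2 + d*(2*z - 11) + z - 3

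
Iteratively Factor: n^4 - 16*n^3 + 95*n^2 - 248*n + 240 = (n - 3)*(n^3 - 13*n^2 + 56*n - 80) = (n - 4)*(n - 3)*(n^2 - 9*n + 20) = (n - 4)^2*(n - 3)*(n - 5)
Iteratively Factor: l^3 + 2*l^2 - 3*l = (l)*(l^2 + 2*l - 3) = l*(l + 3)*(l - 1)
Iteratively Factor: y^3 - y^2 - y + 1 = (y - 1)*(y^2 - 1) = (y - 1)^2*(y + 1)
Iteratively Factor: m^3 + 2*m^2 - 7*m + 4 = (m + 4)*(m^2 - 2*m + 1) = (m - 1)*(m + 4)*(m - 1)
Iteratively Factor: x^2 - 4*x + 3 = (x - 3)*(x - 1)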